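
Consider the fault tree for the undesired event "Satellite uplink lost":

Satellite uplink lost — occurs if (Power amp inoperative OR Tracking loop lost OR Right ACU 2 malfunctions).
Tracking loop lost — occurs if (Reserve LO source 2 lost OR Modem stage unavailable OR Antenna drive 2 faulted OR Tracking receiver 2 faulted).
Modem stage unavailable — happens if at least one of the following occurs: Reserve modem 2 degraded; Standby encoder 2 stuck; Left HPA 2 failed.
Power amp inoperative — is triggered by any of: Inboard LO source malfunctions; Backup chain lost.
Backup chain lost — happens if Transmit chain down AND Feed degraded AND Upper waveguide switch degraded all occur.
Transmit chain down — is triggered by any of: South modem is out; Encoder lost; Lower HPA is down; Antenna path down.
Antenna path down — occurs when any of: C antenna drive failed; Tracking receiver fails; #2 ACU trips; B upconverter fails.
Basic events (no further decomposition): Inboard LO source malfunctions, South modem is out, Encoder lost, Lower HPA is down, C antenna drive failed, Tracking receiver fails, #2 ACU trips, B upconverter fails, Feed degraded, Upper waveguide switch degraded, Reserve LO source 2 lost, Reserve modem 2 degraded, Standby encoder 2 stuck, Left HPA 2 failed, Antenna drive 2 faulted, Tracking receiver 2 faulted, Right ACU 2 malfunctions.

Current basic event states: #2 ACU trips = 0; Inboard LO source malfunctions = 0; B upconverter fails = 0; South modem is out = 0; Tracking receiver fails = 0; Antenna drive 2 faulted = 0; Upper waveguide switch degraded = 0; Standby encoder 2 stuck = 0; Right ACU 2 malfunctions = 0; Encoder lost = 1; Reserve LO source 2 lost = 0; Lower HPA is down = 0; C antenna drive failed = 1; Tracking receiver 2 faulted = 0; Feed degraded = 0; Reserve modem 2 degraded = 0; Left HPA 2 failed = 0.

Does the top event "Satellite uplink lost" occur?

Antenna path down [OR]: C antenna drive failed=occurs, Tracking receiver fails=not, #2 ACU trips=not, B upconverter fails=not → at least one input occurs → occurs.
Transmit chain down [OR]: South modem is out=not, Encoder lost=occurs, Lower HPA is down=not, Antenna path down=occurs → at least one input occurs → occurs.
Backup chain lost [AND]: Transmit chain down=occurs, Feed degraded=not, Upper waveguide switch degraded=not → not all inputs occur → does not occur.
Power amp inoperative [OR]: Inboard LO source malfunctions=not, Backup chain lost=not → no input occurs → does not occur.
Modem stage unavailable [OR]: Reserve modem 2 degraded=not, Standby encoder 2 stuck=not, Left HPA 2 failed=not → no input occurs → does not occur.
Tracking loop lost [OR]: Reserve LO source 2 lost=not, Modem stage unavailable=not, Antenna drive 2 faulted=not, Tracking receiver 2 faulted=not → no input occurs → does not occur.
Satellite uplink lost [OR]: Power amp inoperative=not, Tracking loop lost=not, Right ACU 2 malfunctions=not → no input occurs → does not occur.

No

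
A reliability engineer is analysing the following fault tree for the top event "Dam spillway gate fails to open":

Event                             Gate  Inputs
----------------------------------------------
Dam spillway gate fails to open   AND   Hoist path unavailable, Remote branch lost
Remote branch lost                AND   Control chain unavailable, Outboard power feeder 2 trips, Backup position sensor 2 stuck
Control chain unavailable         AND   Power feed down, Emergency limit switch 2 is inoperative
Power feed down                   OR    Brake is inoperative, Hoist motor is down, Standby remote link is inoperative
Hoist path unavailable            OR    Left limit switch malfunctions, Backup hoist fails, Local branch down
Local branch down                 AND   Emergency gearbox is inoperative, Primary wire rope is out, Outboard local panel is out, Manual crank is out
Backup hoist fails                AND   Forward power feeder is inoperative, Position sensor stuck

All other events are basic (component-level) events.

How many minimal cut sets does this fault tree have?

9

Backup hoist fails [AND]: one cut set from each child combined → 1 × 1 = 1 cut set(s).
Local branch down [AND]: one cut set from each child combined → 1 × 1 × 1 × 1 = 1 cut set(s).
Hoist path unavailable [OR]: union of children's cut sets → 3 cut set(s).
Power feed down [OR]: union of children's cut sets → 3 cut set(s).
Control chain unavailable [AND]: one cut set from each child combined → 3 × 1 = 3 cut set(s).
Remote branch lost [AND]: one cut set from each child combined → 3 × 1 × 1 = 3 cut set(s).
Dam spillway gate fails to open [AND]: one cut set from each child combined → 3 × 3 = 9 cut set(s).
Minimal cut sets: {Backup position sensor 2 stuck, Brake is inoperative, Emergency limit switch 2 is inoperative, Left limit switch malfunctions, Outboard power feeder 2 trips}; {Backup position sensor 2 stuck, Emergency limit switch 2 is inoperative, Hoist motor is down, Left limit switch malfunctions, Outboard power feeder 2 trips}; {Backup position sensor 2 stuck, Emergency limit switch 2 is inoperative, Left limit switch malfunctions, Outboard power feeder 2 trips, Standby remote link is inoperative}; {Backup position sensor 2 stuck, Brake is inoperative, Emergency limit switch 2 is inoperative, Forward power feeder is inoperative, Outboard power feeder 2 trips, Position sensor stuck}; {Backup position sensor 2 stuck, Emergency limit switch 2 is inoperative, Forward power feeder is inoperative, Hoist motor is down, Outboard power feeder 2 trips, Position sensor stuck}; {Backup position sensor 2 stuck, Emergency limit switch 2 is inoperative, Forward power feeder is inoperative, Outboard power feeder 2 trips, Position sensor stuck, Standby remote link is inoperative}; {Backup position sensor 2 stuck, Brake is inoperative, Emergency gearbox is inoperative, Emergency limit switch 2 is inoperative, Manual crank is out, Outboard local panel is out, Outboard power feeder 2 trips, Primary wire rope is out}; {Backup position sensor 2 stuck, Emergency gearbox is inoperative, Emergency limit switch 2 is inoperative, Hoist motor is down, Manual crank is out, Outboard local panel is out, Outboard power feeder 2 trips, Primary wire rope is out}; {Backup position sensor 2 stuck, Emergency gearbox is inoperative, Emergency limit switch 2 is inoperative, Manual crank is out, Outboard local panel is out, Outboard power feeder 2 trips, Primary wire rope is out, Standby remote link is inoperative}.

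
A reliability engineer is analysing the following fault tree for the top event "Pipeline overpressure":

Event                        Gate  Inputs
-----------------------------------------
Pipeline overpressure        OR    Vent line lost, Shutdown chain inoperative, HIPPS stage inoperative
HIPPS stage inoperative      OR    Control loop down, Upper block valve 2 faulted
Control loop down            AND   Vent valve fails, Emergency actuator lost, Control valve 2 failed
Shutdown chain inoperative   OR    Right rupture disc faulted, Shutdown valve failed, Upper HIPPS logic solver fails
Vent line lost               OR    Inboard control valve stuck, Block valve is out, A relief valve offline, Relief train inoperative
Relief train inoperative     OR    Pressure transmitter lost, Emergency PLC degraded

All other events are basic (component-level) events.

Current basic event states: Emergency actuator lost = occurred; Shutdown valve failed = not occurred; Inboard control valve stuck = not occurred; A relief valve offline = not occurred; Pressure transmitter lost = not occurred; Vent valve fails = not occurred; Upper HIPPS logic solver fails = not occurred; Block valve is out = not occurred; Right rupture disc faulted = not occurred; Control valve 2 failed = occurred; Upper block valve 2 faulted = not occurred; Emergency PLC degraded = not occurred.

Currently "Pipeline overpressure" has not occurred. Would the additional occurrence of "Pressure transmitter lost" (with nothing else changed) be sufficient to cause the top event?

Yes

Counterfactual: set "Pressure transmitter lost" to occurred.
Relief train inoperative [OR]: Pressure transmitter lost=occurs, Emergency PLC degraded=not → at least one input occurs → occurs.
Vent line lost [OR]: Inboard control valve stuck=not, Block valve is out=not, A relief valve offline=not, Relief train inoperative=occurs → at least one input occurs → occurs.
Shutdown chain inoperative [OR]: Right rupture disc faulted=not, Shutdown valve failed=not, Upper HIPPS logic solver fails=not → no input occurs → does not occur.
Control loop down [AND]: Vent valve fails=not, Emergency actuator lost=occurs, Control valve 2 failed=occurs → not all inputs occur → does not occur.
HIPPS stage inoperative [OR]: Control loop down=not, Upper block valve 2 faulted=not → no input occurs → does not occur.
Pipeline overpressure [OR]: Vent line lost=occurs, Shutdown chain inoperative=not, HIPPS stage inoperative=not → at least one input occurs → occurs.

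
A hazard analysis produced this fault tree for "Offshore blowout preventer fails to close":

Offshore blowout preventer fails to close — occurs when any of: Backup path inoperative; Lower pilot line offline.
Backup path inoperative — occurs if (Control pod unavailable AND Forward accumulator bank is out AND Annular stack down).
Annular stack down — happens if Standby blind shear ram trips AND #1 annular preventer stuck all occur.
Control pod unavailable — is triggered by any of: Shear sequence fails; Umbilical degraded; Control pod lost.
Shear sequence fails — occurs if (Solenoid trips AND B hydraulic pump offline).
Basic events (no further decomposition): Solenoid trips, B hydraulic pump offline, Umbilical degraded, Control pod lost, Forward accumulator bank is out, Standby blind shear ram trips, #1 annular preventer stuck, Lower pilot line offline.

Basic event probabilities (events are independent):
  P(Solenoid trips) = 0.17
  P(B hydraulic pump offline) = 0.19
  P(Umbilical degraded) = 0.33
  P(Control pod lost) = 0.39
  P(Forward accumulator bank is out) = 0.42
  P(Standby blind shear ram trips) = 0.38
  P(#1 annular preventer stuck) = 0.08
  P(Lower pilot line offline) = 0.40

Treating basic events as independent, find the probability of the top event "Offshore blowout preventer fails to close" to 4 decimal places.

0.4046

P(Shear sequence fails) [AND] = 0.17 × 0.19 = 0.032300
P(Control pod unavailable) [OR] = 1 − (1−0.032300) × (1−0.33) × (1−0.39) = 0.604501
P(Annular stack down) [AND] = 0.38 × 0.08 = 0.030400
P(Backup path inoperative) [AND] = 0.604501 × 0.42 × 0.030400 = 0.007718
P(Offshore blowout preventer fails to close) [OR] = 1 − (1−0.007718) × (1−0.40) = 0.404631
Rounded to 4 decimal places: P(Offshore blowout preventer fails to close) ≈ 0.4046.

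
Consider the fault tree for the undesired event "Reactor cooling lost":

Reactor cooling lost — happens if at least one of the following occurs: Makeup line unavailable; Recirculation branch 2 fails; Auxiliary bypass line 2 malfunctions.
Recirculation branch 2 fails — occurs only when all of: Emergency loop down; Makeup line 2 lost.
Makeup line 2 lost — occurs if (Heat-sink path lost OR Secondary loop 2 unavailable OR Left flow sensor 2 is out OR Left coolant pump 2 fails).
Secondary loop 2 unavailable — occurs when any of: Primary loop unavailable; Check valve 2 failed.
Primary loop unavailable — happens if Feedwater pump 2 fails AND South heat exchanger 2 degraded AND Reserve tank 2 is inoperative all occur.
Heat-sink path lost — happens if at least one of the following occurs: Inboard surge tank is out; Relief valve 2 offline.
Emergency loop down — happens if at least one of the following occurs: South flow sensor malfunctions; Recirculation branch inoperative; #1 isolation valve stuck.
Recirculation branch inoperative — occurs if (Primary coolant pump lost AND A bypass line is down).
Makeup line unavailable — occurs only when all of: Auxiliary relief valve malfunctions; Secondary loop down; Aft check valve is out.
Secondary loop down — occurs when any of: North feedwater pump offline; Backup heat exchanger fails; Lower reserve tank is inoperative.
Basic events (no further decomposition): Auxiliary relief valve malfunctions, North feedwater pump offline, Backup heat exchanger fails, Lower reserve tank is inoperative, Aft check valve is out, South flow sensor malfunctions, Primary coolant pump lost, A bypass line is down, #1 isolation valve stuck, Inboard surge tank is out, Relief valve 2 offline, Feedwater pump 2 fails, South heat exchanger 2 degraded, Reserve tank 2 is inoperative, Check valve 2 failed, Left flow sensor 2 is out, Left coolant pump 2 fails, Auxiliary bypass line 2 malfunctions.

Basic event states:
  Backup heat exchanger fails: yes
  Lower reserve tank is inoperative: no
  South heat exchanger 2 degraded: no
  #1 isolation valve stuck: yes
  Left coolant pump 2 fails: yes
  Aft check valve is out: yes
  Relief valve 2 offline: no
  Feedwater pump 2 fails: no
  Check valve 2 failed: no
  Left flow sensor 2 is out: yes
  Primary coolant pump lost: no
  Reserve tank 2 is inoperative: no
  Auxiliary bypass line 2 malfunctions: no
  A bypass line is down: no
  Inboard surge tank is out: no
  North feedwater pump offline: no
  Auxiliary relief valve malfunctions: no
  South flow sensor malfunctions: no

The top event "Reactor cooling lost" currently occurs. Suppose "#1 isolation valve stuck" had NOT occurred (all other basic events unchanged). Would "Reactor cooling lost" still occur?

No

Counterfactual: set "#1 isolation valve stuck" to not occurred.
Secondary loop down [OR]: North feedwater pump offline=not, Backup heat exchanger fails=occurs, Lower reserve tank is inoperative=not → at least one input occurs → occurs.
Makeup line unavailable [AND]: Auxiliary relief valve malfunctions=not, Secondary loop down=occurs, Aft check valve is out=occurs → not all inputs occur → does not occur.
Recirculation branch inoperative [AND]: Primary coolant pump lost=not, A bypass line is down=not → not all inputs occur → does not occur.
Emergency loop down [OR]: South flow sensor malfunctions=not, Recirculation branch inoperative=not, #1 isolation valve stuck=not → no input occurs → does not occur.
Heat-sink path lost [OR]: Inboard surge tank is out=not, Relief valve 2 offline=not → no input occurs → does not occur.
Primary loop unavailable [AND]: Feedwater pump 2 fails=not, South heat exchanger 2 degraded=not, Reserve tank 2 is inoperative=not → not all inputs occur → does not occur.
Secondary loop 2 unavailable [OR]: Primary loop unavailable=not, Check valve 2 failed=not → no input occurs → does not occur.
Makeup line 2 lost [OR]: Heat-sink path lost=not, Secondary loop 2 unavailable=not, Left flow sensor 2 is out=occurs, Left coolant pump 2 fails=occurs → at least one input occurs → occurs.
Recirculation branch 2 fails [AND]: Emergency loop down=not, Makeup line 2 lost=occurs → not all inputs occur → does not occur.
Reactor cooling lost [OR]: Makeup line unavailable=not, Recirculation branch 2 fails=not, Auxiliary bypass line 2 malfunctions=not → no input occurs → does not occur.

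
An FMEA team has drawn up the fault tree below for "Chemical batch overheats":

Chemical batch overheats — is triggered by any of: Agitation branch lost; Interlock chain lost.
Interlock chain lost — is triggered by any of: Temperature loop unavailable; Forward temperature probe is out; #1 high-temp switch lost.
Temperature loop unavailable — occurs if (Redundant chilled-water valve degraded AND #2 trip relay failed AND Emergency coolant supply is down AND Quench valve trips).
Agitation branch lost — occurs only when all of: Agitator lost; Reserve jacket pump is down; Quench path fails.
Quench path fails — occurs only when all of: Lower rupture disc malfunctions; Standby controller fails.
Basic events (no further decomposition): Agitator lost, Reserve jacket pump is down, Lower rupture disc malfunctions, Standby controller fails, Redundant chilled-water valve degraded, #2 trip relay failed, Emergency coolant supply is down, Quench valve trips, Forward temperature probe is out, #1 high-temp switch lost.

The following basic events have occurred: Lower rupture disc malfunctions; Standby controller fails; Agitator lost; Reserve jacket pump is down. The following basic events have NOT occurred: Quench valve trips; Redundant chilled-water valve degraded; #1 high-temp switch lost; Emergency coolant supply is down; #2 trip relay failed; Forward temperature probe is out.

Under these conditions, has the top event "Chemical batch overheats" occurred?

Quench path fails [AND]: Lower rupture disc malfunctions=occurs, Standby controller fails=occurs → all inputs occur → occurs.
Agitation branch lost [AND]: Agitator lost=occurs, Reserve jacket pump is down=occurs, Quench path fails=occurs → all inputs occur → occurs.
Temperature loop unavailable [AND]: Redundant chilled-water valve degraded=not, #2 trip relay failed=not, Emergency coolant supply is down=not, Quench valve trips=not → not all inputs occur → does not occur.
Interlock chain lost [OR]: Temperature loop unavailable=not, Forward temperature probe is out=not, #1 high-temp switch lost=not → no input occurs → does not occur.
Chemical batch overheats [OR]: Agitation branch lost=occurs, Interlock chain lost=not → at least one input occurs → occurs.

Yes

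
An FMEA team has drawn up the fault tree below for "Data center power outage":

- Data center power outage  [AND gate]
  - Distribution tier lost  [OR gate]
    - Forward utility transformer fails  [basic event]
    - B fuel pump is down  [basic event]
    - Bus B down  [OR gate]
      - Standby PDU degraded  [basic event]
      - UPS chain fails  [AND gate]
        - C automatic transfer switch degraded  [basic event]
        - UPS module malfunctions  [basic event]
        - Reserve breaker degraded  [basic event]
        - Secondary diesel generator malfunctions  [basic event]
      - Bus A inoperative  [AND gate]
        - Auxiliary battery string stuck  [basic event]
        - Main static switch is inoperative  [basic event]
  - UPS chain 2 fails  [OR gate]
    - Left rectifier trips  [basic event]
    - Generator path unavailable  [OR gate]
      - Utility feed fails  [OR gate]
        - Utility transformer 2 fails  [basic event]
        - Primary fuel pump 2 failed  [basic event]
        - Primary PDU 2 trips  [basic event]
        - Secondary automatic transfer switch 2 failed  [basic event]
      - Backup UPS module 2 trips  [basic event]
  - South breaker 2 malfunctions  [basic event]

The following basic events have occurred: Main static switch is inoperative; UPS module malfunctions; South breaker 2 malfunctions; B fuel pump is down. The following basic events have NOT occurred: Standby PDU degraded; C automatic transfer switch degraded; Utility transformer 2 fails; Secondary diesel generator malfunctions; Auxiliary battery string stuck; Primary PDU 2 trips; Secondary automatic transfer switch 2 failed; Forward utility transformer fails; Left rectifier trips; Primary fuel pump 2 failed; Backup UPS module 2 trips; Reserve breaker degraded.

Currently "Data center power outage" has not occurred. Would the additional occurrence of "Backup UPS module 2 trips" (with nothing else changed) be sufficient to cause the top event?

Yes

Counterfactual: set "Backup UPS module 2 trips" to occurred.
UPS chain fails [AND]: C automatic transfer switch degraded=not, UPS module malfunctions=occurs, Reserve breaker degraded=not, Secondary diesel generator malfunctions=not → not all inputs occur → does not occur.
Bus A inoperative [AND]: Auxiliary battery string stuck=not, Main static switch is inoperative=occurs → not all inputs occur → does not occur.
Bus B down [OR]: Standby PDU degraded=not, UPS chain fails=not, Bus A inoperative=not → no input occurs → does not occur.
Distribution tier lost [OR]: Forward utility transformer fails=not, B fuel pump is down=occurs, Bus B down=not → at least one input occurs → occurs.
Utility feed fails [OR]: Utility transformer 2 fails=not, Primary fuel pump 2 failed=not, Primary PDU 2 trips=not, Secondary automatic transfer switch 2 failed=not → no input occurs → does not occur.
Generator path unavailable [OR]: Utility feed fails=not, Backup UPS module 2 trips=occurs → at least one input occurs → occurs.
UPS chain 2 fails [OR]: Left rectifier trips=not, Generator path unavailable=occurs → at least one input occurs → occurs.
Data center power outage [AND]: Distribution tier lost=occurs, UPS chain 2 fails=occurs, South breaker 2 malfunctions=occurs → all inputs occur → occurs.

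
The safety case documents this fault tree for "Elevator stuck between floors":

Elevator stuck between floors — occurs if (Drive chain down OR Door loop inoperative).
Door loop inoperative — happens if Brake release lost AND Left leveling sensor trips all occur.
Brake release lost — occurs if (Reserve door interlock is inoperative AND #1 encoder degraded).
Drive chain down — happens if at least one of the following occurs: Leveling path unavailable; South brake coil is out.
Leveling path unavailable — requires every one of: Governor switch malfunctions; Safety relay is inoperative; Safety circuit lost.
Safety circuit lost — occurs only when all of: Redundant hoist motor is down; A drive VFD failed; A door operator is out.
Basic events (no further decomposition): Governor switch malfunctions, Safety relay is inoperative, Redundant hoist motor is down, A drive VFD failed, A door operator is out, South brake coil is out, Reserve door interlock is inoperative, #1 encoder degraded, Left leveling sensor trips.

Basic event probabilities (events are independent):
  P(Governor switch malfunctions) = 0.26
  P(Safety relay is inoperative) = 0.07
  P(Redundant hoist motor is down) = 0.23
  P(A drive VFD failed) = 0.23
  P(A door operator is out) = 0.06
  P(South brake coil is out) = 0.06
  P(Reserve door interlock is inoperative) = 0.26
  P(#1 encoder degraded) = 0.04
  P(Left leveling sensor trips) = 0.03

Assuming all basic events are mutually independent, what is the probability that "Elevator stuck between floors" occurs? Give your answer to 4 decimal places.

0.0603

P(Safety circuit lost) [AND] = 0.23 × 0.23 × 0.06 = 0.003174
P(Leveling path unavailable) [AND] = 0.26 × 0.07 × 0.003174 = 0.000058
P(Drive chain down) [OR] = 1 − (1−0.000058) × (1−0.06) = 0.060055
P(Brake release lost) [AND] = 0.26 × 0.04 = 0.010400
P(Door loop inoperative) [AND] = 0.010400 × 0.03 = 0.000312
P(Elevator stuck between floors) [OR] = 1 − (1−0.060055) × (1−0.000312) = 0.060348
Rounded to 4 decimal places: P(Elevator stuck between floors) ≈ 0.0603.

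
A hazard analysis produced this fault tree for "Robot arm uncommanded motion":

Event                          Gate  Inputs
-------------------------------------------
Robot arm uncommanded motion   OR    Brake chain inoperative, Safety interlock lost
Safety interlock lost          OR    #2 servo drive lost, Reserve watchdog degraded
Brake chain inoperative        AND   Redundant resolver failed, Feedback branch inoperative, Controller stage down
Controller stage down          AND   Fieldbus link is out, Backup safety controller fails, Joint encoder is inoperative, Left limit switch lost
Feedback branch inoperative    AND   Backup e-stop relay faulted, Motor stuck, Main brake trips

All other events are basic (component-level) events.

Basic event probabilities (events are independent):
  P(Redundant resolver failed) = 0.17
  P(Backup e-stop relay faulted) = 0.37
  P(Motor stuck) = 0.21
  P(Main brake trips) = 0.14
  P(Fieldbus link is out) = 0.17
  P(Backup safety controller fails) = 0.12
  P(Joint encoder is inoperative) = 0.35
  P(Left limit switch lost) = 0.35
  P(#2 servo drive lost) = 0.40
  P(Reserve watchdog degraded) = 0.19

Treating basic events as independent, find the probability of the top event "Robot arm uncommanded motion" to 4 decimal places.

P(Feedback branch inoperative) [AND] = 0.37 × 0.21 × 0.14 = 0.010878
P(Controller stage down) [AND] = 0.17 × 0.12 × 0.35 × 0.35 = 0.002499
P(Brake chain inoperative) [AND] = 0.17 × 0.010878 × 0.002499 = 0.000005
P(Safety interlock lost) [OR] = 1 − (1−0.40) × (1−0.19) = 0.514000
P(Robot arm uncommanded motion) [OR] = 1 − (1−0.000005) × (1−0.514000) = 0.514002
Rounded to 4 decimal places: P(Robot arm uncommanded motion) ≈ 0.5140.

0.5140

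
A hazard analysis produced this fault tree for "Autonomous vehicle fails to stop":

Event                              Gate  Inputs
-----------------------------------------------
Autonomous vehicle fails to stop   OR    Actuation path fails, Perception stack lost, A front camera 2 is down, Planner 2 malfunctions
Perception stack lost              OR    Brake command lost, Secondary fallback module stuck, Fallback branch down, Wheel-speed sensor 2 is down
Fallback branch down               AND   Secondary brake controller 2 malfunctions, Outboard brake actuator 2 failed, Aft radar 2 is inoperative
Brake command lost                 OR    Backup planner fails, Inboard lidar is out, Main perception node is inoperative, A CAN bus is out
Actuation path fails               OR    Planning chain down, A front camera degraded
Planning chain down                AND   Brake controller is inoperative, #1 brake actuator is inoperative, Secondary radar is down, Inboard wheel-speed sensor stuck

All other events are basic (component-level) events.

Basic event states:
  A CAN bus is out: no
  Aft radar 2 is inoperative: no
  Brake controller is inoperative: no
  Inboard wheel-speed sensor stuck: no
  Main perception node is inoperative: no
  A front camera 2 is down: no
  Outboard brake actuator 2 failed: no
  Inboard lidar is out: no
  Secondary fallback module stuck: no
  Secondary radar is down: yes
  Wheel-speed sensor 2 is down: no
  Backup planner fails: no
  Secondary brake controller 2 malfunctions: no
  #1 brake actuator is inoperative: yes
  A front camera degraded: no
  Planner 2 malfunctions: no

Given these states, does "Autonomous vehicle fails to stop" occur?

Planning chain down [AND]: Brake controller is inoperative=not, #1 brake actuator is inoperative=occurs, Secondary radar is down=occurs, Inboard wheel-speed sensor stuck=not → not all inputs occur → does not occur.
Actuation path fails [OR]: Planning chain down=not, A front camera degraded=not → no input occurs → does not occur.
Brake command lost [OR]: Backup planner fails=not, Inboard lidar is out=not, Main perception node is inoperative=not, A CAN bus is out=not → no input occurs → does not occur.
Fallback branch down [AND]: Secondary brake controller 2 malfunctions=not, Outboard brake actuator 2 failed=not, Aft radar 2 is inoperative=not → not all inputs occur → does not occur.
Perception stack lost [OR]: Brake command lost=not, Secondary fallback module stuck=not, Fallback branch down=not, Wheel-speed sensor 2 is down=not → no input occurs → does not occur.
Autonomous vehicle fails to stop [OR]: Actuation path fails=not, Perception stack lost=not, A front camera 2 is down=not, Planner 2 malfunctions=not → no input occurs → does not occur.

No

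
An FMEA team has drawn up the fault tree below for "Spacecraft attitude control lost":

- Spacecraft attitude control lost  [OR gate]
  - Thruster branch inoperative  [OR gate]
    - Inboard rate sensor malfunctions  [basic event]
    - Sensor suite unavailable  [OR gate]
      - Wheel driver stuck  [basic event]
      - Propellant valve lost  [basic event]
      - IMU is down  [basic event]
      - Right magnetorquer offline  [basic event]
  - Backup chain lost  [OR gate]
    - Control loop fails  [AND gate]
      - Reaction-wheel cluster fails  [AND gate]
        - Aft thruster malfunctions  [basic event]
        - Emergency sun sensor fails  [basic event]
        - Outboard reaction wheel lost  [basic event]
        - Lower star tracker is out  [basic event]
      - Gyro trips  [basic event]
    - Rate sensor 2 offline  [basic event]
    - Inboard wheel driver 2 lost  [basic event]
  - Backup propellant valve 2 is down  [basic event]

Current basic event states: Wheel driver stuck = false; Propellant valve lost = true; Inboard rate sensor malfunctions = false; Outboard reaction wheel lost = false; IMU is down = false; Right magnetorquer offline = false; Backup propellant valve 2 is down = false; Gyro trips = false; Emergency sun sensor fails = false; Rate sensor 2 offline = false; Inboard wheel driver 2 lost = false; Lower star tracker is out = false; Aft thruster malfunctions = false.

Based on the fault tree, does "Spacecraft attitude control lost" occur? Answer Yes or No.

Yes

Sensor suite unavailable [OR]: Wheel driver stuck=not, Propellant valve lost=occurs, IMU is down=not, Right magnetorquer offline=not → at least one input occurs → occurs.
Thruster branch inoperative [OR]: Inboard rate sensor malfunctions=not, Sensor suite unavailable=occurs → at least one input occurs → occurs.
Reaction-wheel cluster fails [AND]: Aft thruster malfunctions=not, Emergency sun sensor fails=not, Outboard reaction wheel lost=not, Lower star tracker is out=not → not all inputs occur → does not occur.
Control loop fails [AND]: Reaction-wheel cluster fails=not, Gyro trips=not → not all inputs occur → does not occur.
Backup chain lost [OR]: Control loop fails=not, Rate sensor 2 offline=not, Inboard wheel driver 2 lost=not → no input occurs → does not occur.
Spacecraft attitude control lost [OR]: Thruster branch inoperative=occurs, Backup chain lost=not, Backup propellant valve 2 is down=not → at least one input occurs → occurs.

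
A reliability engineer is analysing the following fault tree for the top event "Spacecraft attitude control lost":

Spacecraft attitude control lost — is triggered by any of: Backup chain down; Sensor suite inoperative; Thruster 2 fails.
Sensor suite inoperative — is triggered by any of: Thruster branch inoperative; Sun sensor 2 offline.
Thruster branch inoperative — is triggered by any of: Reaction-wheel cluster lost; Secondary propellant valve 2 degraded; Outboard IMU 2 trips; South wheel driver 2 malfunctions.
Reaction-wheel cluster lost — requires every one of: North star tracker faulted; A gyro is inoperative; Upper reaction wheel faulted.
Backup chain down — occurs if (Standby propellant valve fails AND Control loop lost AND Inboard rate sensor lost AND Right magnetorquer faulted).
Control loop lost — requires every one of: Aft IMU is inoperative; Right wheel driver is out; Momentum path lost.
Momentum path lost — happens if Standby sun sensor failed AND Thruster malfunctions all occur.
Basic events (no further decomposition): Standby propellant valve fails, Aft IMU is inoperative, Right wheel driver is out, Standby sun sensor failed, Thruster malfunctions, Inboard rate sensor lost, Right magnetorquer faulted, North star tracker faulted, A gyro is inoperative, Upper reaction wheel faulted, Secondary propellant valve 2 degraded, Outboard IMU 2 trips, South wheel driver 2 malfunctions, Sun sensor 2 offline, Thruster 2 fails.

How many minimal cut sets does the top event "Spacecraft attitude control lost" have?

Momentum path lost [AND]: one cut set from each child combined → 1 × 1 = 1 cut set(s).
Control loop lost [AND]: one cut set from each child combined → 1 × 1 × 1 = 1 cut set(s).
Backup chain down [AND]: one cut set from each child combined → 1 × 1 × 1 × 1 = 1 cut set(s).
Reaction-wheel cluster lost [AND]: one cut set from each child combined → 1 × 1 × 1 = 1 cut set(s).
Thruster branch inoperative [OR]: union of children's cut sets → 4 cut set(s).
Sensor suite inoperative [OR]: union of children's cut sets → 5 cut set(s).
Spacecraft attitude control lost [OR]: union of children's cut sets → 7 cut set(s).
Minimal cut sets: {Aft IMU is inoperative, Inboard rate sensor lost, Right magnetorquer faulted, Right wheel driver is out, Standby propellant valve fails, Standby sun sensor failed, Thruster malfunctions}; {A gyro is inoperative, North star tracker faulted, Upper reaction wheel faulted}; {Secondary propellant valve 2 degraded}; {Outboard IMU 2 trips}; {South wheel driver 2 malfunctions}; {Sun sensor 2 offline}; {Thruster 2 fails}.

7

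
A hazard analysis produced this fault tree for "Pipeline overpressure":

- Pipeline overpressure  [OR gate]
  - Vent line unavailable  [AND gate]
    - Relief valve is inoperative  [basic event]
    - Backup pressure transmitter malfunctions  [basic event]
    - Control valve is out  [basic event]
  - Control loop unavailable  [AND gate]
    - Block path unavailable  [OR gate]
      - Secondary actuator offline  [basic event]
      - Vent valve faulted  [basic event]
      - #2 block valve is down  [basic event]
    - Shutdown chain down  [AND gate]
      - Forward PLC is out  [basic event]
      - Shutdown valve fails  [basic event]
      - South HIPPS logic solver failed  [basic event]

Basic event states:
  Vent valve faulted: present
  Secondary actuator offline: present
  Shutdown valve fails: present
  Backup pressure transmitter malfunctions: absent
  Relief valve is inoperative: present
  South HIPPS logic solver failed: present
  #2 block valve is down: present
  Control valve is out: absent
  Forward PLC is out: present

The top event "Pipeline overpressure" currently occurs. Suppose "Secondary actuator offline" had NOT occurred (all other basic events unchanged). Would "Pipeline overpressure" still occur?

Yes

Counterfactual: set "Secondary actuator offline" to not occurred.
Vent line unavailable [AND]: Relief valve is inoperative=occurs, Backup pressure transmitter malfunctions=not, Control valve is out=not → not all inputs occur → does not occur.
Block path unavailable [OR]: Secondary actuator offline=not, Vent valve faulted=occurs, #2 block valve is down=occurs → at least one input occurs → occurs.
Shutdown chain down [AND]: Forward PLC is out=occurs, Shutdown valve fails=occurs, South HIPPS logic solver failed=occurs → all inputs occur → occurs.
Control loop unavailable [AND]: Block path unavailable=occurs, Shutdown chain down=occurs → all inputs occur → occurs.
Pipeline overpressure [OR]: Vent line unavailable=not, Control loop unavailable=occurs → at least one input occurs → occurs.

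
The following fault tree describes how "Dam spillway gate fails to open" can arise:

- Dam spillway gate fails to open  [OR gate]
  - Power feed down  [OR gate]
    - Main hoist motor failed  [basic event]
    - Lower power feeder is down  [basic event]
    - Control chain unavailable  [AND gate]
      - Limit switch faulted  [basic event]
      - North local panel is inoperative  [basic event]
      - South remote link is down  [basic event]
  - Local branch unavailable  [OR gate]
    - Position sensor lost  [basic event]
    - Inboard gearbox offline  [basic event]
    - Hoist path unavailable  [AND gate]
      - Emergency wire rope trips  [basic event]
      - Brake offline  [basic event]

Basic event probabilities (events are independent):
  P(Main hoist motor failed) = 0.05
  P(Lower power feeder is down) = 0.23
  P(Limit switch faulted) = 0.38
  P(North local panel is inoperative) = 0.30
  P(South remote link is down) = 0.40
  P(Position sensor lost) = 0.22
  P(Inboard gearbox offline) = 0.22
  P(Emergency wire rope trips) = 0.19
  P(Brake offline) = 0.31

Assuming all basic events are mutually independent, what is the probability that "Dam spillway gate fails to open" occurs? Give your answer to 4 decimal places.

0.6003

P(Control chain unavailable) [AND] = 0.38 × 0.30 × 0.40 = 0.045600
P(Power feed down) [OR] = 1 − (1−0.05) × (1−0.23) × (1−0.045600) = 0.301856
P(Hoist path unavailable) [AND] = 0.19 × 0.31 = 0.058900
P(Local branch unavailable) [OR] = 1 − (1−0.22) × (1−0.22) × (1−0.058900) = 0.427435
P(Dam spillway gate fails to open) [OR] = 1 − (1−0.301856) × (1−0.427435) = 0.600267
Rounded to 4 decimal places: P(Dam spillway gate fails to open) ≈ 0.6003.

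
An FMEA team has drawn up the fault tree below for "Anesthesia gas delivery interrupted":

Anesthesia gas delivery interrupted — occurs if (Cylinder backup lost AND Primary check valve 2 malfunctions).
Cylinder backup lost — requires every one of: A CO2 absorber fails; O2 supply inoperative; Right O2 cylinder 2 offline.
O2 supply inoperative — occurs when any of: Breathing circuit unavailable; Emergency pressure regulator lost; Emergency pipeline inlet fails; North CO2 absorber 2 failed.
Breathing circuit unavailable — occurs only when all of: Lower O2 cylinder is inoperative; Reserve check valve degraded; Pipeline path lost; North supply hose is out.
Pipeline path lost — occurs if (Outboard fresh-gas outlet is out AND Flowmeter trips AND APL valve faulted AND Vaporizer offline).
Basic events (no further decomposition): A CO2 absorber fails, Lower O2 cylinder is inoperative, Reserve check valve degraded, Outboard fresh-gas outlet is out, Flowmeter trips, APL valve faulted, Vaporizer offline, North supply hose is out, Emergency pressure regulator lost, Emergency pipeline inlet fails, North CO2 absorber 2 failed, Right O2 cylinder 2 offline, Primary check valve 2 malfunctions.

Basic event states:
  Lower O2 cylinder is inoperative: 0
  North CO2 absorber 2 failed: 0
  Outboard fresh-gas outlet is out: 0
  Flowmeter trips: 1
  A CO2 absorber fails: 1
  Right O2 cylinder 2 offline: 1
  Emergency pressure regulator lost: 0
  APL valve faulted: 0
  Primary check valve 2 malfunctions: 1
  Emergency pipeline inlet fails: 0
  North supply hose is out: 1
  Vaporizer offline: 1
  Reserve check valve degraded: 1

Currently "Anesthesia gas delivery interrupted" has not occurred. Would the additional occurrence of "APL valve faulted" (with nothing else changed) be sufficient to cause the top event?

Counterfactual: set "APL valve faulted" to occurred.
Pipeline path lost [AND]: Outboard fresh-gas outlet is out=not, Flowmeter trips=occurs, APL valve faulted=occurs, Vaporizer offline=occurs → not all inputs occur → does not occur.
Breathing circuit unavailable [AND]: Lower O2 cylinder is inoperative=not, Reserve check valve degraded=occurs, Pipeline path lost=not, North supply hose is out=occurs → not all inputs occur → does not occur.
O2 supply inoperative [OR]: Breathing circuit unavailable=not, Emergency pressure regulator lost=not, Emergency pipeline inlet fails=not, North CO2 absorber 2 failed=not → no input occurs → does not occur.
Cylinder backup lost [AND]: A CO2 absorber fails=occurs, O2 supply inoperative=not, Right O2 cylinder 2 offline=occurs → not all inputs occur → does not occur.
Anesthesia gas delivery interrupted [AND]: Cylinder backup lost=not, Primary check valve 2 malfunctions=occurs → not all inputs occur → does not occur.

No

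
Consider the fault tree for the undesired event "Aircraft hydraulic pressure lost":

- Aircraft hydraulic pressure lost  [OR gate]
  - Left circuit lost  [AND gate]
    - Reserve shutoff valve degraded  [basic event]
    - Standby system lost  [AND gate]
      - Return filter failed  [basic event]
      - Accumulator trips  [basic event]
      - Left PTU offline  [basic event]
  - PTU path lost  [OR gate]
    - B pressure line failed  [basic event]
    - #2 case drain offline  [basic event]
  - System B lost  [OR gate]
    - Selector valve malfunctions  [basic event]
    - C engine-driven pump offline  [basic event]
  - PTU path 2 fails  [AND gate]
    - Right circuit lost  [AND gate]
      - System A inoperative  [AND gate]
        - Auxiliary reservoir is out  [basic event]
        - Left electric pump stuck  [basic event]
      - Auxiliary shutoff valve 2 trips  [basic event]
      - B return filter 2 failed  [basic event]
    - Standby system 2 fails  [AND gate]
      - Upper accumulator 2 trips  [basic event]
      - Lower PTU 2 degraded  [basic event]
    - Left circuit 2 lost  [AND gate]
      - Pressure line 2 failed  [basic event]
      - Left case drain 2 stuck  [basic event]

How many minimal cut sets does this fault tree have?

Standby system lost [AND]: one cut set from each child combined → 1 × 1 × 1 = 1 cut set(s).
Left circuit lost [AND]: one cut set from each child combined → 1 × 1 = 1 cut set(s).
PTU path lost [OR]: union of children's cut sets → 2 cut set(s).
System B lost [OR]: union of children's cut sets → 2 cut set(s).
System A inoperative [AND]: one cut set from each child combined → 1 × 1 = 1 cut set(s).
Right circuit lost [AND]: one cut set from each child combined → 1 × 1 × 1 = 1 cut set(s).
Standby system 2 fails [AND]: one cut set from each child combined → 1 × 1 = 1 cut set(s).
Left circuit 2 lost [AND]: one cut set from each child combined → 1 × 1 = 1 cut set(s).
PTU path 2 fails [AND]: one cut set from each child combined → 1 × 1 × 1 = 1 cut set(s).
Aircraft hydraulic pressure lost [OR]: union of children's cut sets → 6 cut set(s).
Minimal cut sets: {Accumulator trips, Left PTU offline, Reserve shutoff valve degraded, Return filter failed}; {B pressure line failed}; {#2 case drain offline}; {Selector valve malfunctions}; {C engine-driven pump offline}; {Auxiliary reservoir is out, Auxiliary shutoff valve 2 trips, B return filter 2 failed, Left case drain 2 stuck, Left electric pump stuck, Lower PTU 2 degraded, Pressure line 2 failed, Upper accumulator 2 trips}.

6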